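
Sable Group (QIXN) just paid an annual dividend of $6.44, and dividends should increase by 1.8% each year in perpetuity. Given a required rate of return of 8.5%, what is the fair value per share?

Gordon growth model: P₀ = D₁/(r − g). D₁ = 6.44 × (1 + 0.018) = 6.5559.
P₀ = 6.5559 / (0.085 − 0.018) = 6.5559 / 0.067 = 97.8496

$97.85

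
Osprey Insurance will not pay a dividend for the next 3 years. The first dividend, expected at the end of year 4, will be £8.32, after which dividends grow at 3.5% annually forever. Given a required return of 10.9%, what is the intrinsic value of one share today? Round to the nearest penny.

Deferred-dividend DDM. At t=3 the remaining stream is a growing perpetuity with first payment D_4 = 8.32.
V_3 = D_4/(r−g) = 8.32/(0.109−0.035) = 112.4324
P₀ = V_3/(1+r)^3 = 112.4324/(1+0.109)^3 = 82.4322

£82.43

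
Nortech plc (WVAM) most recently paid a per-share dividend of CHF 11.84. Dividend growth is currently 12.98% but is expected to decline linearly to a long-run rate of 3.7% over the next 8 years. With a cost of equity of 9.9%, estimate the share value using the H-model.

CHF 268.92

H-model: P₀ = D₀[(1+g_L) + H(g_S−g_L)]/(r−g_L), with H = 8/2 = 4.
P₀ = 11.84 × [(1+0.037) + 4×(0.1298−0.037)] / (0.099−0.037)
   = 11.84 × 1.4082 / 0.062 = 268.9208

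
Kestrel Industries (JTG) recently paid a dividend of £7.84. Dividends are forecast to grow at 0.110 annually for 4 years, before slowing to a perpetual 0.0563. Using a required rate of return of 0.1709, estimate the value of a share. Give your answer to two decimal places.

Two-stage DDM. Project D₁…D_4 at 0.11, terminal growth 0.0563, discount at r = 0.1709.
D_1 = 8.7024
D_2 = 9.6597
D_3 = 10.7222
D_4 = 11.9017
Terminal value at t=4: TV = D_5/(r−g) = 12.5717/(0.1709−0.0563) = 109.7010
P₀ = 8.7024/(1+0.1709)^1 + 9.6597/(1+0.1709)^2 + 10.7222/(1+0.1709)^3 + 11.9017/(1+0.1709)^4 + 109.7010/(1+0.1709)^4 = 85.8511

£85.85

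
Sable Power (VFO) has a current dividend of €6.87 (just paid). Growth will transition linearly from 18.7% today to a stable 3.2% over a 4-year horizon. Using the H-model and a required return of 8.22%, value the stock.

H-model: P₀ = D₀[(1+g_L) + H(g_S−g_L)]/(r−g_L), with H = 4/2 = 2.
P₀ = 6.87 × [(1+0.032) + 2×(0.187−0.032)] / (0.0822−0.032)
   = 6.87 × 1.3420 / 0.0502 = 183.6562

€183.66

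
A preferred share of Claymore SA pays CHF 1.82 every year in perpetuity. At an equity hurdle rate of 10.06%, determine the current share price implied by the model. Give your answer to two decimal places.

Zero-growth DDM (perpetuity): P₀ = D/r = 1.82 / 0.1006 = 18.0915

CHF 18.09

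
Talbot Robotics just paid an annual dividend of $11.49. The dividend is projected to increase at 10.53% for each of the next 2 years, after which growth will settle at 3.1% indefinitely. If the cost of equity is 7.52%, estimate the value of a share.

$307.18

Two-stage DDM. Project D₁…D_2 at 0.1053, terminal growth 0.031, discount at r = 0.0752.
D_1 = 12.6999
D_2 = 14.0372
Terminal value at t=2: TV = D_3/(r−g) = 14.4723/(0.0752−0.031) = 327.4287
P₀ = 12.6999/(1+0.0752)^1 + 14.0372/(1+0.0752)^2 + 327.4287/(1+0.0752)^2 = 307.1833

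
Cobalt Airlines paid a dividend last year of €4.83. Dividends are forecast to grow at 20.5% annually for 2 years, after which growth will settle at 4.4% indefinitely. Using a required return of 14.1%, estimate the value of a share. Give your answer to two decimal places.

Two-stage DDM. Project D₁…D_2 at 0.205, terminal growth 0.044, discount at r = 0.141.
D_1 = 5.8202
D_2 = 7.0133
Terminal value at t=2: TV = D_3/(r−g) = 7.3219/(0.141−0.044) = 75.4831
P₀ = 5.8202/(1+0.141)^1 + 7.0133/(1+0.141)^2 + 75.4831/(1+0.141)^2 = 68.4680

€68.47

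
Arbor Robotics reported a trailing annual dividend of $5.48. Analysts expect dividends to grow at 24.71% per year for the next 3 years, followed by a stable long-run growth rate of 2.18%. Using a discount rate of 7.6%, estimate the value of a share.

Two-stage DDM. Project D₁…D_3 at 0.2471, terminal growth 0.0218, discount at r = 0.076.
D_1 = 6.8341
D_2 = 8.5228
D_3 = 10.6288
Terminal value at t=3: TV = D_4/(r−g) = 10.8605/(0.076−0.0218) = 200.3784
P₀ = 6.8341/(1+0.076)^1 + 8.5228/(1+0.076)^2 + 10.6288/(1+0.076)^3 + 200.3784/(1+0.076)^3 = 183.0922

$183.09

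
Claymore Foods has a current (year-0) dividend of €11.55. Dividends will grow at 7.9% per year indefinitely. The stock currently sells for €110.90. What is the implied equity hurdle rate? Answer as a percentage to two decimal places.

19.14%

Rearranging the constant-growth DDM: r = D₁/P₀ + g.
D₁ = 11.55 × (1 + 0.079) = 12.4625.
r = 12.4625 / 110.90 + 0.079 = 0.11238 + 0.079 = 0.19138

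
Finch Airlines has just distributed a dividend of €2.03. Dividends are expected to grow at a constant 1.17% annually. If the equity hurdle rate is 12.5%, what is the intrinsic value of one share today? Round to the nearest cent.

Gordon growth model: P₀ = D₁/(r − g). D₁ = 2.03 × (1 + 0.0117) = 2.0538.
P₀ = 2.0538 / (0.125 − 0.0117) = 2.0538 / 0.1133 = 18.1267

€18.13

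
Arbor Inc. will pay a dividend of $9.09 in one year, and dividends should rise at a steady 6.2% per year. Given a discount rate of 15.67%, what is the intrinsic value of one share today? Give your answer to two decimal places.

Gordon growth model: P₀ = D₁/(r − g), with D₁ = 9.09 given directly.
P₀ = 9.0900 / (0.1567 − 0.062) = 9.0900 / 0.0947 = 95.9873

$95.99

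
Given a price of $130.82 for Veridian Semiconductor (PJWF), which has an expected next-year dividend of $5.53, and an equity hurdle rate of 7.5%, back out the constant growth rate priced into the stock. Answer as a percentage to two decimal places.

From P₀ = D₁/(r − g), the implied growth is g = r − D₁/P₀.
g = 0.075 − 5.53/130.82 = 0.075 − 0.04227 = 0.03273

3.27%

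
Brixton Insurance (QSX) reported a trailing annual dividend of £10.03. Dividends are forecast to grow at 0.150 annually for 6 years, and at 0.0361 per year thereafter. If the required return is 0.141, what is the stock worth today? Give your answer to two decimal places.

Two-stage DDM. Project D₁…D_6 at 0.15, terminal growth 0.0361, discount at r = 0.141.
D_1 = 11.5345
D_2 = 13.2647
D_3 = 15.2544
D_4 = 17.5425
D_5 = 20.1739
D_6 = 23.2000
Terminal value at t=6: TV = D_7/(r−g) = 24.0375/(0.141−0.0361) = 229.1470
P₀ = 11.5345/(1+0.141)^1 + 13.2647/(1+0.141)^2 + 15.2544/(1+0.141)^3 + 17.5425/(1+0.141)^4 + 20.1739/(1+0.141)^5 + 23.2000/(1+0.141)^6 + 229.1470/(1+0.141)^6 = 165.7119

£165.71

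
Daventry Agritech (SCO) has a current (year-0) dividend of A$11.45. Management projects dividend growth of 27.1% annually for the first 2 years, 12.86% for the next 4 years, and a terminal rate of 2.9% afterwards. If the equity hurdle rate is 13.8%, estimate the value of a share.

Three-stage DDM. Project D₁…D_6; terminal Gordon value at t=6 with g = 0.029; discount at r = 0.138.
D_1 = 14.5529
D_2 = 18.4968
D_3 = 20.8755
D_4 = 23.5601
D_5 = 26.5899
D_6 = 30.0094
TV_6 = 30.8796/(0.138−0.029) = 283.2994
P₀ = Σ Dₜ/(1+r)ᵗ + TV_6/(1+r)^6 = 213.4663

A$213.47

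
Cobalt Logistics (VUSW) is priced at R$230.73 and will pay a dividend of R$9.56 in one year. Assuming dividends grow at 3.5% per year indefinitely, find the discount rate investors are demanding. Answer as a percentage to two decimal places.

Rearranging the constant-growth DDM: r = D₁/P₀ + g.
r = 9.5600 / 230.73 + 0.035 = 0.04143 + 0.035 = 0.07643

7.64%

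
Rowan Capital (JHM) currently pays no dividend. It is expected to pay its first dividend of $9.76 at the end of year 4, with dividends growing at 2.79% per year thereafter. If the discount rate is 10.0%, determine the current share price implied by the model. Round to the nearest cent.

$101.70

Deferred-dividend DDM. At t=3 the remaining stream is a growing perpetuity with first payment D_4 = 9.76.
V_3 = D_4/(r−g) = 9.76/(0.1−0.0279) = 135.3675
P₀ = V_3/(1+r)^3 = 135.3675/(1+0.1)^3 = 101.7036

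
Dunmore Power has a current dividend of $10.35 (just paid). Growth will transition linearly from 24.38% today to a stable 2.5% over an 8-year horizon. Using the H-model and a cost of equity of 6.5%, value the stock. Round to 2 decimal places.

$491.68

H-model: P₀ = D₀[(1+g_L) + H(g_S−g_L)]/(r−g_L), with H = 8/2 = 4.
P₀ = 10.35 × [(1+0.025) + 4×(0.2438−0.025)] / (0.065−0.025)
   = 10.35 × 1.9002 / 0.04 = 491.6767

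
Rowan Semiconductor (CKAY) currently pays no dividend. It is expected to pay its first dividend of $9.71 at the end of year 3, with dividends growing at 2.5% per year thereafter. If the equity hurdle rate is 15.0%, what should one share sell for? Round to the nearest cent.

Deferred-dividend DDM. At t=2 the remaining stream is a growing perpetuity with first payment D_3 = 9.71.
V_2 = D_3/(r−g) = 9.71/(0.15−0.025) = 77.6800
P₀ = V_2/(1+r)^2 = 77.6800/(1+0.15)^2 = 58.7372

$58.74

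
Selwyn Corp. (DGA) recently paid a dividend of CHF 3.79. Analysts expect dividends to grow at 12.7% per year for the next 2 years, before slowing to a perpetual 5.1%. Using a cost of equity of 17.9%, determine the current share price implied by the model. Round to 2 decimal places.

Two-stage DDM. Project D₁…D_2 at 0.127, terminal growth 0.051, discount at r = 0.179.
D_1 = 4.2713
D_2 = 4.8138
Terminal value at t=2: TV = D_3/(r−g) = 5.0593/(0.179−0.051) = 39.5257
P₀ = 4.2713/(1+0.179)^1 + 4.8138/(1+0.179)^2 + 39.5257/(1+0.179)^2 = 35.5208

CHF 35.52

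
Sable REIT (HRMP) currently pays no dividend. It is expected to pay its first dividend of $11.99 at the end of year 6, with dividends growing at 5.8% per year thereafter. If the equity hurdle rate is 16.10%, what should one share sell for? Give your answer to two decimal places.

Deferred-dividend DDM. At t=5 the remaining stream is a growing perpetuity with first payment D_6 = 11.99.
V_5 = D_6/(r−g) = 11.99/(0.161−0.058) = 116.4078
P₀ = V_5/(1+r)^5 = 116.4078/(1+0.161)^5 = 55.1850

$55.18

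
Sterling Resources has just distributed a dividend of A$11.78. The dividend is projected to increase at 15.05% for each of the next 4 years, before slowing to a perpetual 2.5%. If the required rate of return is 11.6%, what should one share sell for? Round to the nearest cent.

A$200.75

Two-stage DDM. Project D₁…D_4 at 0.1505, terminal growth 0.025, discount at r = 0.116.
D_1 = 13.5529
D_2 = 15.5926
D_3 = 17.9393
D_4 = 20.6391
Terminal value at t=4: TV = D_5/(r−g) = 21.1551/(0.116−0.025) = 232.4739
P₀ = 13.5529/(1+0.116)^1 + 15.5926/(1+0.116)^2 + 17.9393/(1+0.116)^3 + 20.6391/(1+0.116)^4 + 232.4739/(1+0.116)^4 = 200.7470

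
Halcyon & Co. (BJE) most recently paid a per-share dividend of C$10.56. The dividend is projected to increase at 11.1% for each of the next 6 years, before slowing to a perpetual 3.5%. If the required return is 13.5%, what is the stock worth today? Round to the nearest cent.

Two-stage DDM. Project D₁…D_6 at 0.111, terminal growth 0.035, discount at r = 0.135.
D_1 = 11.7322
D_2 = 13.0344
D_3 = 14.4813
D_4 = 16.0887
D_5 = 17.8745
D_6 = 19.8586
Terminal value at t=6: TV = D_7/(r−g) = 20.5536/(0.135−0.035) = 205.5363
P₀ = 11.7322/(1+0.135)^1 + 13.0344/(1+0.135)^2 + 14.4813/(1+0.135)^3 + 16.0887/(1+0.135)^4 + 17.8745/(1+0.135)^5 + 19.8586/(1+0.135)^6 + 205.5363/(1+0.135)^6 = 154.9747

C$154.97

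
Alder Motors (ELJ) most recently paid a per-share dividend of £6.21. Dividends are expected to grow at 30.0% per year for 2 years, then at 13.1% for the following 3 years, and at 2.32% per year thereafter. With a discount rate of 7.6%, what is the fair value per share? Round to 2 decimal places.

£250.64

Three-stage DDM. Project D₁…D_5; terminal Gordon value at t=5 with g = 0.0232; discount at r = 0.076.
D_1 = 8.0730
D_2 = 10.4949
D_3 = 11.8697
D_4 = 13.4247
D_5 = 15.1833
TV_5 = 15.5356/(0.076−0.0232) = 294.2339
P₀ = Σ Dₜ/(1+r)ᵗ + TV_5/(1+r)^5 = 250.6382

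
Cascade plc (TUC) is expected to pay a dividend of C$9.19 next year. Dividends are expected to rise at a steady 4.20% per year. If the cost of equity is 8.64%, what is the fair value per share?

Gordon growth model: P₀ = D₁/(r − g), with D₁ = 9.19 given directly.
P₀ = 9.1900 / (0.0864 − 0.042) = 9.1900 / 0.0444 = 206.9820

C$206.98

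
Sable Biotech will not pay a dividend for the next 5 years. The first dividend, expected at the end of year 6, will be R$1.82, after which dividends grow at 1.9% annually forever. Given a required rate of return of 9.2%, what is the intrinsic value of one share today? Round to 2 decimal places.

R$16.06

Deferred-dividend DDM. At t=5 the remaining stream is a growing perpetuity with first payment D_6 = 1.82.
V_5 = D_6/(r−g) = 1.82/(0.092−0.019) = 24.9315
P₀ = V_5/(1+r)^5 = 24.9315/(1+0.092)^5 = 16.0559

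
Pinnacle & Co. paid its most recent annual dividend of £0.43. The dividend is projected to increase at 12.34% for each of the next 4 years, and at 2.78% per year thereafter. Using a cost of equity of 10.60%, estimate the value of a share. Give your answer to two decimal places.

£7.80

Two-stage DDM. Project D₁…D_4 at 0.1234, terminal growth 0.0278, discount at r = 0.106.
D_1 = 0.4831
D_2 = 0.5427
D_3 = 0.6096
D_4 = 0.6849
Terminal value at t=4: TV = D_5/(r−g) = 0.7039/(0.106−0.0278) = 9.0014
P₀ = 0.4831/(1+0.106)^1 + 0.5427/(1+0.106)^2 + 0.6096/(1+0.106)^3 + 0.6849/(1+0.106)^4 + 9.0014/(1+0.106)^4 = 7.8044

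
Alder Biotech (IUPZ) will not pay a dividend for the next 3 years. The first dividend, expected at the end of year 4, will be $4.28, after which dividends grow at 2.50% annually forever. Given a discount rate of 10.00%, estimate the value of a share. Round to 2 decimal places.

Deferred-dividend DDM. At t=3 the remaining stream is a growing perpetuity with first payment D_4 = 4.28.
V_3 = D_4/(r−g) = 4.28/(0.1−0.025) = 57.0667
P₀ = V_3/(1+r)^3 = 57.0667/(1+0.1)^3 = 42.8750

$42.88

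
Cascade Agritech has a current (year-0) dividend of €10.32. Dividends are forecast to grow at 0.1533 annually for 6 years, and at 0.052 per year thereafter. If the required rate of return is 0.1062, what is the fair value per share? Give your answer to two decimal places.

Two-stage DDM. Project D₁…D_6 at 0.1533, terminal growth 0.052, discount at r = 0.1062.
D_1 = 11.9021
D_2 = 13.7266
D_3 = 15.8309
D_4 = 18.2578
D_5 = 21.0567
D_6 = 24.2847
Terminal value at t=6: TV = D_7/(r−g) = 25.5475/(0.1062−0.052) = 471.3569
P₀ = 11.9021/(1+0.1062)^1 + 13.7266/(1+0.1062)^2 + 15.8309/(1+0.1062)^3 + 18.2578/(1+0.1062)^4 + 21.0567/(1+0.1062)^5 + 24.2847/(1+0.1062)^6 + 471.3569/(1+0.1062)^6 = 329.0766

€329.08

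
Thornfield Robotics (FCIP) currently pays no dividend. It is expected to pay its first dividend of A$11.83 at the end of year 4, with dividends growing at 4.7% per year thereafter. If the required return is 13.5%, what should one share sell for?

A$91.94

Deferred-dividend DDM. At t=3 the remaining stream is a growing perpetuity with first payment D_4 = 11.83.
V_3 = D_4/(r−g) = 11.83/(0.135−0.047) = 134.4318
P₀ = V_3/(1+r)^3 = 134.4318/(1+0.135)^3 = 91.9421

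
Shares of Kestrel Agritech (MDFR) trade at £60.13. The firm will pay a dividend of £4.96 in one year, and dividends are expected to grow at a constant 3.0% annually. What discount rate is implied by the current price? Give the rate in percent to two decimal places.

Rearranging the constant-growth DDM: r = D₁/P₀ + g.
r = 4.9600 / 60.13 + 0.03 = 0.08249 + 0.03 = 0.11249

11.25%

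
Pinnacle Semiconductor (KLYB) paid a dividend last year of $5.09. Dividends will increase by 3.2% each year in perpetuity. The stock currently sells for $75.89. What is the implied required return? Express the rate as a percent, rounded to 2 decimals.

10.12%

Rearranging the constant-growth DDM: r = D₁/P₀ + g.
D₁ = 5.09 × (1 + 0.032) = 5.2529.
r = 5.2529 / 75.89 + 0.032 = 0.06922 + 0.032 = 0.10122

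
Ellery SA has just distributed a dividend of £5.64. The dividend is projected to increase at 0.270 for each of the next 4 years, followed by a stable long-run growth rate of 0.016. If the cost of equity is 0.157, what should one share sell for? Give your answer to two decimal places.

Two-stage DDM. Project D₁…D_4 at 0.27, terminal growth 0.016, discount at r = 0.157.
D_1 = 7.1628
D_2 = 9.0968
D_3 = 11.5529
D_4 = 14.6722
Terminal value at t=4: TV = D_5/(r−g) = 14.9069/(0.157−0.016) = 105.7228
P₀ = 7.1628/(1+0.157)^1 + 9.0968/(1+0.157)^2 + 11.5529/(1+0.157)^3 + 14.6722/(1+0.157)^4 + 105.7228/(1+0.157)^4 = 87.6309

£87.63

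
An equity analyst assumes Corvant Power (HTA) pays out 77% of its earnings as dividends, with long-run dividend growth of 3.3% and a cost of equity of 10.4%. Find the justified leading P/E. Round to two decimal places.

Justified leading P/E = b/(r−g) = 0.77/(0.104−0.033) = 10.8451

10.85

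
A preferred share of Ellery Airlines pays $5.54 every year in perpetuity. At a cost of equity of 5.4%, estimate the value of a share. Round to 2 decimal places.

$102.59

Zero-growth DDM (perpetuity): P₀ = D/r = 5.54 / 0.054 = 102.5926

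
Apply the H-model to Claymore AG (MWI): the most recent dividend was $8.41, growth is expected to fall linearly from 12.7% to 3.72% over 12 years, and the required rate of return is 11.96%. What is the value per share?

H-model: P₀ = D₀[(1+g_L) + H(g_S−g_L)]/(r−g_L), with H = 12/2 = 6.
P₀ = 8.41 × [(1+0.0372) + 6×(0.127−0.0372)] / (0.1196−0.0372)
   = 8.41 × 1.5760 / 0.0824 = 160.8515

$160.85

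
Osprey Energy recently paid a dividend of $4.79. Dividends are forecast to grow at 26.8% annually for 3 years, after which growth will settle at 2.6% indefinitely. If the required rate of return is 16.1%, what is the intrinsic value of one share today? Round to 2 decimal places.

Two-stage DDM. Project D₁…D_3 at 0.268, terminal growth 0.026, discount at r = 0.161.
D_1 = 6.0737
D_2 = 7.7015
D_3 = 9.7655
Terminal value at t=3: TV = D_4/(r−g) = 10.0194/(0.161−0.026) = 74.2176
P₀ = 6.0737/(1+0.161)^1 + 7.7015/(1+0.161)^2 + 9.7655/(1+0.161)^3 + 74.2176/(1+0.161)^3 = 64.6105

$64.61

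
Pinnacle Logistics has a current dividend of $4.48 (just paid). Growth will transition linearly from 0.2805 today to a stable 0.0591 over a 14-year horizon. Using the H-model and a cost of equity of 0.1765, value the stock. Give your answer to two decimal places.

$99.56

H-model: P₀ = D₀[(1+g_L) + H(g_S−g_L)]/(r−g_L), with H = 14/2 = 7.
P₀ = 4.48 × [(1+0.0591) + 7×(0.2805−0.0591)] / (0.1765−0.0591)
   = 4.48 × 2.6089 / 0.1174 = 99.5560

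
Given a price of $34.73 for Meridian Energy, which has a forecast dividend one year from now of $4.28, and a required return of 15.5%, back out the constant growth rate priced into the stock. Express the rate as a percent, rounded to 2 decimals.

3.18%

From P₀ = D₁/(r − g), the implied growth is g = r − D₁/P₀.
g = 0.155 − 4.28/34.73 = 0.155 − 0.12324 = 0.03176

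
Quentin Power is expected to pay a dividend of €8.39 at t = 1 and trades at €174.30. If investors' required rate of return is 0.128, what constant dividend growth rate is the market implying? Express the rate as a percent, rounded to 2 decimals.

7.99%

From P₀ = D₁/(r − g), the implied growth is g = r − D₁/P₀.
g = 0.128 − 8.39/174.30 = 0.128 − 0.04814 = 0.07986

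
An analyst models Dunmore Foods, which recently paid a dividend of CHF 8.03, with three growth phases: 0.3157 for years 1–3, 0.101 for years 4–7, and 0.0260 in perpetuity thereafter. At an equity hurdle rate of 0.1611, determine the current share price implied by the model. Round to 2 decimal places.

CHF 143.82

Three-stage DDM. Project D₁…D_7; terminal Gordon value at t=7 with g = 0.026; discount at r = 0.1611.
D_1 = 10.5651
D_2 = 13.9005
D_3 = 18.2888
D_4 = 20.1360
D_5 = 22.1698
D_6 = 24.4089
D_7 = 26.8742
TV_7 = 27.5729/(0.1611−0.026) = 204.0927
P₀ = Σ Dₜ/(1+r)ᵗ + TV_7/(1+r)^7 = 143.8219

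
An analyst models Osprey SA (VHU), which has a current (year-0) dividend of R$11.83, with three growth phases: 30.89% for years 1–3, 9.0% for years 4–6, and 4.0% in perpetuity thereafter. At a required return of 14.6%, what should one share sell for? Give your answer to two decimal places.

Three-stage DDM. Project D₁…D_6; terminal Gordon value at t=6 with g = 0.04; discount at r = 0.146.
D_1 = 15.4843
D_2 = 20.2674
D_3 = 26.5280
D_4 = 28.9155
D_5 = 31.5179
D_6 = 34.3545
TV_6 = 35.7287/(0.146−0.04) = 337.0630
P₀ = Σ Dₜ/(1+r)ᵗ + TV_6/(1+r)^6 = 243.2459

R$243.25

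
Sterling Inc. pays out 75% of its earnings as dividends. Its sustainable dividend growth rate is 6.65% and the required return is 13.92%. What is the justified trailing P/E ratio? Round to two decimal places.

Justified trailing P/E = b(1+g)/(r−g) = 0.75×(1+0.0665)/(0.1392−0.0665) = 11.0024

11.00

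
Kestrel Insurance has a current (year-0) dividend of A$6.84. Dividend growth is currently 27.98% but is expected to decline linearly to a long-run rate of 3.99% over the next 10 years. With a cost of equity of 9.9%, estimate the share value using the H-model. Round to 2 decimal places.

H-model: P₀ = D₀[(1+g_L) + H(g_S−g_L)]/(r−g_L), with H = 10/2 = 5.
P₀ = 6.84 × [(1+0.0399) + 5×(0.2798−0.0399)] / (0.099−0.0399)
   = 6.84 × 2.2394 / 0.0591 = 259.1793

A$259.18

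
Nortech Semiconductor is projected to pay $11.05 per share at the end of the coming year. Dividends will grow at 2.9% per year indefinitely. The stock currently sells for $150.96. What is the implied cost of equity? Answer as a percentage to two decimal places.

Rearranging the constant-growth DDM: r = D₁/P₀ + g.
r = 11.0500 / 150.96 + 0.029 = 0.07320 + 0.029 = 0.10220

10.22%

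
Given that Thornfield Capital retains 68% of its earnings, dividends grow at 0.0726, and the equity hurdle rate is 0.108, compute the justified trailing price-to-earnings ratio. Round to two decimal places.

Payout ratio b = 1 − 0.68 = 0.32.
Justified trailing P/E = b(1+g)/(r−g) = 0.32×(1+0.0726)/(0.108−0.0726) = 9.6958

9.70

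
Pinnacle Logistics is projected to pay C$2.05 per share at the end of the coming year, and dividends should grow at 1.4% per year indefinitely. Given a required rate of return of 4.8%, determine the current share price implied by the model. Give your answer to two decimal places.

Gordon growth model: P₀ = D₁/(r − g), with D₁ = 2.05 given directly.
P₀ = 2.0500 / (0.048 − 0.014) = 2.0500 / 0.034 = 60.2941

C$60.29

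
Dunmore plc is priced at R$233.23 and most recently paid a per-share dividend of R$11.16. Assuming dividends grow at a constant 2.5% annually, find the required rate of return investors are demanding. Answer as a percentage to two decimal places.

Rearranging the constant-growth DDM: r = D₁/P₀ + g.
D₁ = 11.16 × (1 + 0.025) = 11.4390.
r = 11.4390 / 233.23 + 0.025 = 0.04905 + 0.025 = 0.07405

7.40%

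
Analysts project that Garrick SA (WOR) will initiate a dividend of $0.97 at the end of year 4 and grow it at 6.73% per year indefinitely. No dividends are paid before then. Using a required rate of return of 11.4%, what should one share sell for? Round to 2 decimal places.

$15.02

Deferred-dividend DDM. At t=3 the remaining stream is a growing perpetuity with first payment D_4 = 0.97.
V_3 = D_4/(r−g) = 0.97/(0.114−0.0673) = 20.7709
P₀ = V_3/(1+r)^3 = 20.7709/(1+0.114)^3 = 15.0245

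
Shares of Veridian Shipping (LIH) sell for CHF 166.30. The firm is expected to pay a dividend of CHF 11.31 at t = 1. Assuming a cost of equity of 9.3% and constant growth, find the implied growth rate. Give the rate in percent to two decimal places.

2.50%

From P₀ = D₁/(r − g), the implied growth is g = r − D₁/P₀.
g = 0.093 − 11.31/166.30 = 0.093 − 0.06801 = 0.02499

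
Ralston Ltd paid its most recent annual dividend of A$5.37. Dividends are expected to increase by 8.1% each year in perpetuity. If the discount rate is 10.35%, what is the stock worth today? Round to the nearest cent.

A$258.00

Gordon growth model: P₀ = D₁/(r − g). D₁ = 5.37 × (1 + 0.081) = 5.8050.
P₀ = 5.8050 / (0.1035 − 0.081) = 5.8050 / 0.0225 = 257.9987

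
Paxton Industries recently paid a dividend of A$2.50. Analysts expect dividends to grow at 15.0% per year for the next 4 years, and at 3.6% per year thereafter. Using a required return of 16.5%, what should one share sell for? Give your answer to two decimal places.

A$28.75

Two-stage DDM. Project D₁…D_4 at 0.15, terminal growth 0.036, discount at r = 0.165.
D_1 = 2.8750
D_2 = 3.3062
D_3 = 3.8022
D_4 = 4.3725
Terminal value at t=4: TV = D_5/(r−g) = 4.5299/(0.165−0.036) = 35.1157
P₀ = 2.8750/(1+0.165)^1 + 3.3062/(1+0.165)^2 + 3.8022/(1+0.165)^3 + 4.3725/(1+0.165)^4 + 35.1157/(1+0.165)^4 = 28.7455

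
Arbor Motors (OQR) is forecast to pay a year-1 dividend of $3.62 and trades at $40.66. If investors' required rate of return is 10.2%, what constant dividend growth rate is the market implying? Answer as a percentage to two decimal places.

From P₀ = D₁/(r − g), the implied growth is g = r − D₁/P₀.
g = 0.102 − 3.62/40.66 = 0.102 − 0.08903 = 0.01297

1.30%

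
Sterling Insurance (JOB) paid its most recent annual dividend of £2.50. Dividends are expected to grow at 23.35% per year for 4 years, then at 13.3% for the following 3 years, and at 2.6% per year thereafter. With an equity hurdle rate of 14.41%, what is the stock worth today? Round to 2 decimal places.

£50.55

Three-stage DDM. Project D₁…D_7; terminal Gordon value at t=7 with g = 0.026; discount at r = 0.1441.
D_1 = 3.0838
D_2 = 3.8038
D_3 = 4.6920
D_4 = 5.7876
D_5 = 6.5573
D_6 = 7.4294
D_7 = 8.4176
TV_7 = 8.6364/(0.1441−0.026) = 73.1280
P₀ = Σ Dₜ/(1+r)ᵗ + TV_7/(1+r)^7 = 50.5498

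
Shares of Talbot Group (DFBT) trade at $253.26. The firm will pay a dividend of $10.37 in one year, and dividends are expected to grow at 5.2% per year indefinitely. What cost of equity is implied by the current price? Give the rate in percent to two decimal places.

9.29%

Rearranging the constant-growth DDM: r = D₁/P₀ + g.
r = 10.3700 / 253.26 + 0.052 = 0.04095 + 0.052 = 0.09295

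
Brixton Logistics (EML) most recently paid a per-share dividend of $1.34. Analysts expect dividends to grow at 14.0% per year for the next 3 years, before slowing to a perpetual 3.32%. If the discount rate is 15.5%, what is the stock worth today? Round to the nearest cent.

Two-stage DDM. Project D₁…D_3 at 0.14, terminal growth 0.0332, discount at r = 0.155.
D_1 = 1.5276
D_2 = 1.7415
D_3 = 1.9853
Terminal value at t=3: TV = D_4/(r−g) = 2.0512/(0.155−0.0332) = 16.8406
P₀ = 1.5276/(1+0.155)^1 + 1.7415/(1+0.155)^2 + 1.9853/(1+0.155)^3 + 16.8406/(1+0.155)^3 = 14.8462

$14.85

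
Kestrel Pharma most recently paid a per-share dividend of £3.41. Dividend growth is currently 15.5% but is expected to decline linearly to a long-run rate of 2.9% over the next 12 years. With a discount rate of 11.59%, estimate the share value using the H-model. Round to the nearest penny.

H-model: P₀ = D₀[(1+g_L) + H(g_S−g_L)]/(r−g_L), with H = 12/2 = 6.
P₀ = 3.41 × [(1+0.029) + 6×(0.155−0.029)] / (0.1159−0.029)
   = 3.41 × 1.7850 / 0.0869 = 70.0443

£70.04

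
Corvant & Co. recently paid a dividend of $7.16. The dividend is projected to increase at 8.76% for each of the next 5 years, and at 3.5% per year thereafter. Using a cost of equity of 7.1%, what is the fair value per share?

Two-stage DDM. Project D₁…D_5 at 0.0876, terminal growth 0.035, discount at r = 0.071.
D_1 = 7.7872
D_2 = 8.4694
D_3 = 9.2113
D_4 = 10.0182
D_5 = 10.8958
Terminal value at t=5: TV = D_6/(r−g) = 11.2772/(0.071−0.035) = 313.2542
P₀ = 7.7872/(1+0.071)^1 + 8.4694/(1+0.071)^2 + 9.2113/(1+0.071)^3 + 10.0182/(1+0.071)^4 + 10.8958/(1+0.071)^5 + 313.2542/(1+0.071)^5 = 259.8046

$259.80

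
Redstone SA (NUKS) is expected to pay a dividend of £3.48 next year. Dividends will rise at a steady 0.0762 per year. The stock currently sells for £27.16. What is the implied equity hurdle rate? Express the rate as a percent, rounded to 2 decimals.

20.43%

Rearranging the constant-growth DDM: r = D₁/P₀ + g.
r = 3.4800 / 27.16 + 0.0762 = 0.12813 + 0.0762 = 0.20433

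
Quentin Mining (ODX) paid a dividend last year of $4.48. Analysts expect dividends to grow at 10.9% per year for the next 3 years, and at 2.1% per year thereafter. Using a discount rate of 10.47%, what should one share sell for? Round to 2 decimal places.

Two-stage DDM. Project D₁…D_3 at 0.109, terminal growth 0.021, discount at r = 0.1047.
D_1 = 4.9683
D_2 = 5.5099
D_3 = 6.1104
Terminal value at t=3: TV = D_4/(r−g) = 6.2388/(0.1047−0.021) = 74.5372
P₀ = 4.9683/(1+0.1047)^1 + 5.5099/(1+0.1047)^2 + 6.1104/(1+0.1047)^3 + 74.5372/(1+0.1047)^3 = 68.8340

$68.83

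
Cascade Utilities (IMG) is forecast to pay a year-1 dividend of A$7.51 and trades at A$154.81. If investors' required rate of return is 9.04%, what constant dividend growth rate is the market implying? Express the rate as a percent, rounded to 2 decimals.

4.19%

From P₀ = D₁/(r − g), the implied growth is g = r − D₁/P₀.
g = 0.0904 − 7.51/154.81 = 0.0904 − 0.04851 = 0.04189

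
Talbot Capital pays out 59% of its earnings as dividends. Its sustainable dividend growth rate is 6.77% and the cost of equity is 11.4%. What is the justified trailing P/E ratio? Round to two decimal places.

13.61

Justified trailing P/E = b(1+g)/(r−g) = 0.59×(1+0.0677)/(0.114−0.0677) = 13.6057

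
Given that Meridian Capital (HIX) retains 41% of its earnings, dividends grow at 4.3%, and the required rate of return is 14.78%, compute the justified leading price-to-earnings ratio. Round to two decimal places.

Payout ratio b = 1 − 0.41 = 0.59.
Justified leading P/E = b/(r−g) = 0.59/(0.1478−0.043) = 5.6298

5.63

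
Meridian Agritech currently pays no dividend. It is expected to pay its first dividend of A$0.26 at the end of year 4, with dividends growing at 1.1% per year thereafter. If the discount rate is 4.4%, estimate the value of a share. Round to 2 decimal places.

A$6.92

Deferred-dividend DDM. At t=3 the remaining stream is a growing perpetuity with first payment D_4 = 0.26.
V_3 = D_4/(r−g) = 0.26/(0.044−0.011) = 7.8788
P₀ = V_3/(1+r)^3 = 7.8788/(1+0.044)^3 = 6.9240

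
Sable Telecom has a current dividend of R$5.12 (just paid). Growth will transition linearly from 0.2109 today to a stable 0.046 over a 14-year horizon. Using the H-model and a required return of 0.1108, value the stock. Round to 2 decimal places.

R$173.85

H-model: P₀ = D₀[(1+g_L) + H(g_S−g_L)]/(r−g_L), with H = 14/2 = 7.
P₀ = 5.12 × [(1+0.046) + 7×(0.2109−0.046)] / (0.1108−0.046)
   = 5.12 × 2.2003 / 0.0648 = 173.8509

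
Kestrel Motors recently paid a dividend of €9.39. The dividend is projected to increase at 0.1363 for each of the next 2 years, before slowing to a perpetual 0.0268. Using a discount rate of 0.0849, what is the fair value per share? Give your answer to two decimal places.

€202.18

Two-stage DDM. Project D₁…D_2 at 0.1363, terminal growth 0.0268, discount at r = 0.0849.
D_1 = 10.6699
D_2 = 12.1242
Terminal value at t=2: TV = D_3/(r−g) = 12.4491/(0.0849−0.0268) = 214.2700
P₀ = 10.6699/(1+0.0849)^1 + 12.1242/(1+0.0849)^2 + 214.2700/(1+0.0849)^2 = 202.1820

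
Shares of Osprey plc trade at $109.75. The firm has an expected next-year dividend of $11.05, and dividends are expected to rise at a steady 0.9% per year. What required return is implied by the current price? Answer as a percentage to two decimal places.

10.97%

Rearranging the constant-growth DDM: r = D₁/P₀ + g.
r = 11.0500 / 109.75 + 0.009 = 0.10068 + 0.009 = 0.10968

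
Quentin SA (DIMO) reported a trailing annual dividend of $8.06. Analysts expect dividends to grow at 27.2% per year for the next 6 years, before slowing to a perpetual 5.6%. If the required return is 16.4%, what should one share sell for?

Two-stage DDM. Project D₁…D_6 at 0.272, terminal growth 0.056, discount at r = 0.164.
D_1 = 10.2523
D_2 = 13.0410
D_3 = 16.5881
D_4 = 21.1001
D_5 = 26.8393
D_6 = 34.1395
Terminal value at t=6: TV = D_7/(r−g) = 36.0514/(0.164−0.056) = 333.8089
P₀ = 10.2523/(1+0.164)^1 + 13.0410/(1+0.164)^2 + 16.5881/(1+0.164)^3 + 21.1001/(1+0.164)^4 + 26.8393/(1+0.164)^5 + 34.1395/(1+0.164)^6 + 333.8089/(1+0.164)^6 = 200.9398

$200.94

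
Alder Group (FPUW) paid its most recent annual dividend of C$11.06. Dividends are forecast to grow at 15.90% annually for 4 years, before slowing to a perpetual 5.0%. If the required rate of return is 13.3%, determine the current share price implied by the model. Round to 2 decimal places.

Two-stage DDM. Project D₁…D_4 at 0.159, terminal growth 0.05, discount at r = 0.133.
D_1 = 12.8185
D_2 = 14.8567
D_3 = 17.2189
D_4 = 19.9567
Terminal value at t=4: TV = D_5/(r−g) = 20.9545/(0.133−0.05) = 252.4644
P₀ = 12.8185/(1+0.133)^1 + 14.8567/(1+0.133)^2 + 17.2189/(1+0.133)^3 + 19.9567/(1+0.133)^4 + 252.4644/(1+0.133)^4 = 200.0446

C$200.04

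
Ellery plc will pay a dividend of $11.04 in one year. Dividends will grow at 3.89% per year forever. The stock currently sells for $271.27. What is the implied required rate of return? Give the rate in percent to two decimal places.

Rearranging the constant-growth DDM: r = D₁/P₀ + g.
r = 11.0400 / 271.27 + 0.0389 = 0.04070 + 0.0389 = 0.07960

7.96%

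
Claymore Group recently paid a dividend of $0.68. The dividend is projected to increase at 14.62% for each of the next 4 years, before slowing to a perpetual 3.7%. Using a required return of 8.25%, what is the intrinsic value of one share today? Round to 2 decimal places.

$22.63

Two-stage DDM. Project D₁…D_4 at 0.1462, terminal growth 0.037, discount at r = 0.0825.
D_1 = 0.7794
D_2 = 0.8934
D_3 = 1.0240
D_4 = 1.1737
Terminal value at t=4: TV = D_5/(r−g) = 1.2171/(0.0825−0.037) = 26.7496
P₀ = 0.7794/(1+0.0825)^1 + 0.8934/(1+0.0825)^2 + 1.0240/(1+0.0825)^3 + 1.1737/(1+0.0825)^4 + 26.7496/(1+0.0825)^4 = 22.6252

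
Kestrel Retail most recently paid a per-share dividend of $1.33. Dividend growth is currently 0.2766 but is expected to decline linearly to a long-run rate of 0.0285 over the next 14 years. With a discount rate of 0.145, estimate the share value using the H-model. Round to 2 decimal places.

$31.57

H-model: P₀ = D₀[(1+g_L) + H(g_S−g_L)]/(r−g_L), with H = 14/2 = 7.
P₀ = 1.33 × [(1+0.0285) + 7×(0.2766−0.0285)] / (0.145−0.0285)
   = 1.33 × 2.7652 / 0.1165 = 31.5684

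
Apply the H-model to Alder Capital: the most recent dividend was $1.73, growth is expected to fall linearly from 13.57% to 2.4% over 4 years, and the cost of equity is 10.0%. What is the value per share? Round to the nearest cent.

$28.39

H-model: P₀ = D₀[(1+g_L) + H(g_S−g_L)]/(r−g_L), with H = 4/2 = 2.
P₀ = 1.73 × [(1+0.024) + 2×(0.1357−0.024)] / (0.1−0.024)
   = 1.73 × 1.2474 / 0.076 = 28.3948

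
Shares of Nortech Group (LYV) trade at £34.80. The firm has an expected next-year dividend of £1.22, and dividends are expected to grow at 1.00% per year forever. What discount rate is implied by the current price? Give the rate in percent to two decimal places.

Rearranging the constant-growth DDM: r = D₁/P₀ + g.
r = 1.2200 / 34.80 + 0.01 = 0.03506 + 0.01 = 0.04506

4.51%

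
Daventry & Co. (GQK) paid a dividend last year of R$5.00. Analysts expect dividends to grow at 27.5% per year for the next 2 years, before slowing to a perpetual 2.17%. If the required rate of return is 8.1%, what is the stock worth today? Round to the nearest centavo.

Two-stage DDM. Project D₁…D_2 at 0.275, terminal growth 0.0217, discount at r = 0.081.
D_1 = 6.3750
D_2 = 8.1281
Terminal value at t=2: TV = D_3/(r−g) = 8.3045/(0.081−0.0217) = 140.0422
P₀ = 6.3750/(1+0.081)^1 + 8.1281/(1+0.081)^2 + 140.0422/(1+0.081)^2 = 132.6946

R$132.69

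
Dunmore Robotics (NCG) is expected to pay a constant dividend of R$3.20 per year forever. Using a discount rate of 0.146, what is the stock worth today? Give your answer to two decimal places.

R$21.92

Zero-growth DDM (perpetuity): P₀ = D/r = 3.20 / 0.146 = 21.9178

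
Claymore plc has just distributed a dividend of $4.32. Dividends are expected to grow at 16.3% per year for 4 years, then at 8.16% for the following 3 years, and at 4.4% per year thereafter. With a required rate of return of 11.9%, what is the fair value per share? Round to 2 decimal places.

$96.54

Three-stage DDM. Project D₁…D_7; terminal Gordon value at t=7 with g = 0.044; discount at r = 0.119.
D_1 = 5.0242
D_2 = 5.8431
D_3 = 6.7955
D_4 = 7.9032
D_5 = 8.5481
D_6 = 9.2456
D_7 = 10.0001
TV_7 = 10.4401/(0.119−0.044) = 139.2008
P₀ = Σ Dₜ/(1+r)ᵗ + TV_7/(1+r)^7 = 96.5424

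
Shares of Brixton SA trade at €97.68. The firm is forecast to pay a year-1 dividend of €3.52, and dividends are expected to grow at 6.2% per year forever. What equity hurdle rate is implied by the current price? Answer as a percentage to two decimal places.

Rearranging the constant-growth DDM: r = D₁/P₀ + g.
r = 3.5200 / 97.68 + 0.062 = 0.03604 + 0.062 = 0.09804

9.80%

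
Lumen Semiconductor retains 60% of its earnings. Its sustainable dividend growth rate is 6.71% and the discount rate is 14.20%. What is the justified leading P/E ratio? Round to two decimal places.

Payout ratio b = 1 − 0.60 = 0.40.
Justified leading P/E = b/(r−g) = 0.40/(0.142−0.0671) = 5.3405

5.34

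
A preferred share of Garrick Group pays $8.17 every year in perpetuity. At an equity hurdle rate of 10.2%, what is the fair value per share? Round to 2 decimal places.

$80.10

Zero-growth DDM (perpetuity): P₀ = D/r = 8.17 / 0.102 = 80.0980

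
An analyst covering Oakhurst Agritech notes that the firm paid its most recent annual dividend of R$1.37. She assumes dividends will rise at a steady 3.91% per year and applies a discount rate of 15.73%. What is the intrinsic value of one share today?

R$12.04

Gordon growth model: P₀ = D₁/(r − g). D₁ = 1.37 × (1 + 0.0391) = 1.4236.
P₀ = 1.4236 / (0.1573 − 0.0391) = 1.4236 / 0.1182 = 12.0437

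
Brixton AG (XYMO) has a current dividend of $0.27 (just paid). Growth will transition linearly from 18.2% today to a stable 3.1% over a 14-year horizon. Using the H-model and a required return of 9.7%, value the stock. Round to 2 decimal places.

H-model: P₀ = D₀[(1+g_L) + H(g_S−g_L)]/(r−g_L), with H = 14/2 = 7.
P₀ = 0.27 × [(1+0.031) + 7×(0.182−0.031)] / (0.097−0.031)
   = 0.27 × 2.0880 / 0.066 = 8.5418

$8.54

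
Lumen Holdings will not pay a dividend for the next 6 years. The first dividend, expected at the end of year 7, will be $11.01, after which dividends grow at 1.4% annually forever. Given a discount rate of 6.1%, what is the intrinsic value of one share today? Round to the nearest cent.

Deferred-dividend DDM. At t=6 the remaining stream is a growing perpetuity with first payment D_7 = 11.01.
V_6 = D_7/(r−g) = 11.01/(0.061−0.014) = 234.2553
P₀ = V_6/(1+r)^6 = 234.2553/(1+0.061)^6 = 164.2091

$164.21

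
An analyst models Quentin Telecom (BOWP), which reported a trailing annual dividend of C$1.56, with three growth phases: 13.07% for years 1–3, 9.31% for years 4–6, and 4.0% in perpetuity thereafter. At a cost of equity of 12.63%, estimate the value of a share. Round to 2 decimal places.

C$26.57

Three-stage DDM. Project D₁…D_6; terminal Gordon value at t=6 with g = 0.04; discount at r = 0.1263.
D_1 = 1.7639
D_2 = 1.9944
D_3 = 2.2551
D_4 = 2.4651
D_5 = 2.6946
D_6 = 2.9454
TV_6 = 3.0632/(0.1263−0.04) = 35.4951
P₀ = Σ Dₜ/(1+r)ᵗ + TV_6/(1+r)^6 = 26.5658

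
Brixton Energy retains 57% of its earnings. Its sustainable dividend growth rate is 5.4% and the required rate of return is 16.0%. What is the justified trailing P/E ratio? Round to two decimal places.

Payout ratio b = 1 − 0.57 = 0.43.
Justified trailing P/E = b(1+g)/(r−g) = 0.43×(1+0.054)/(0.16−0.054) = 4.2757

4.28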